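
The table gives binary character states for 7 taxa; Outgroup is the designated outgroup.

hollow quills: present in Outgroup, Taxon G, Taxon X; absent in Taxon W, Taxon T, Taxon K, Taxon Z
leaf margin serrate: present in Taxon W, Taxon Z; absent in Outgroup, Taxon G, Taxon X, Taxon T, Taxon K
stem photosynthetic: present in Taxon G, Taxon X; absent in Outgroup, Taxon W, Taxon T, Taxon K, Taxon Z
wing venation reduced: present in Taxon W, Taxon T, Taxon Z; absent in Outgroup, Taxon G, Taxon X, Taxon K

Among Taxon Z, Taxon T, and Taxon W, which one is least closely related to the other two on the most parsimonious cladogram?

Taxon T

Character polarity is set by the outgroup: the derived state is whichever differs from the outgroup's state, so for hollow quills the derived state is 'absent', and for the remaining characters it is 'present'.
Only Taxon K, Taxon T, Taxon W, and Taxon Z show the derived state 'absent' for hollow quills, supporting them as a clade.
leaf margin serrate: derived state 'present' in Taxon W and Taxon Z only — synapomorphy for {Taxon W, Taxon Z}.
stem photosynthetic: derived state 'present' in Taxon G and Taxon X only — synapomorphy for {Taxon G, Taxon X}.
wing venation reduced (derived state 'present') is shared by Taxon T, Taxon W, and Taxon Z — a synapomorphy uniting that clade.
Most parsimonious ingroup topology: ((Taxon G,Taxon X),(((Taxon W,Taxon Z),Taxon T),Taxon K)).
Taxon Z and Taxon W share a more recent common ancestor with each other than either does with Taxon T, so Taxon T is the least closely related of the three.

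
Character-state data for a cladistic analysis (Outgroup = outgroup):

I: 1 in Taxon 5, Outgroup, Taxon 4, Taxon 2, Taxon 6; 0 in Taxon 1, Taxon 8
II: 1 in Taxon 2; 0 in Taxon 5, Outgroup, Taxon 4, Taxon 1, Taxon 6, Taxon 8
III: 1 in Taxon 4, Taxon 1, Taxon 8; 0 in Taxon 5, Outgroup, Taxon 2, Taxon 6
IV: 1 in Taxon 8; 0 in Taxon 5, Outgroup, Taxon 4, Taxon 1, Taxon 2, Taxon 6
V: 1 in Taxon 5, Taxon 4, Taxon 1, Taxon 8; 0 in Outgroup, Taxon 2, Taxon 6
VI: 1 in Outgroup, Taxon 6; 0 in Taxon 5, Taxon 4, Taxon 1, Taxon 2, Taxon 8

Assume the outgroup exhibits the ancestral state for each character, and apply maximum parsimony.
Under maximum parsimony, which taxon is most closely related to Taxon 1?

Character polarity is set by the outgroup: the derived state is whichever differs from the outgroup's state, so for I, VI the derived state is '0', and for the remaining characters it is '1'.
Only Taxon 1 and Taxon 8 show the derived state '0' for I, supporting them as a clade.
II: derived state '1' in Taxon 2 only — an autapomorphy, so it tells us nothing about relationships among taxa.
III (derived state '1') is shared by Taxon 1, Taxon 4, and Taxon 8 — a synapomorphy uniting that clade.
IV: derived state '1' in Taxon 8 only — an autapomorphy, so it tells us nothing about relationships among taxa.
V (derived state '1') is shared by Taxon 1, Taxon 4, Taxon 5, and Taxon 8 — a synapomorphy uniting that clade.
VI: derived state '0' in Taxon 1, Taxon 2, Taxon 4, Taxon 5, and Taxon 8 only — synapomorphy for {Taxon 1, Taxon 2, Taxon 4, Taxon 5, Taxon 8}.
Most parsimonious ingroup topology: (((((Taxon 1,Taxon 8),Taxon 4),Taxon 5),Taxon 2),Taxon 6).
Taxon 1 and Taxon 8 form a cherry on this tree, so they are sister taxa.

Taxon 8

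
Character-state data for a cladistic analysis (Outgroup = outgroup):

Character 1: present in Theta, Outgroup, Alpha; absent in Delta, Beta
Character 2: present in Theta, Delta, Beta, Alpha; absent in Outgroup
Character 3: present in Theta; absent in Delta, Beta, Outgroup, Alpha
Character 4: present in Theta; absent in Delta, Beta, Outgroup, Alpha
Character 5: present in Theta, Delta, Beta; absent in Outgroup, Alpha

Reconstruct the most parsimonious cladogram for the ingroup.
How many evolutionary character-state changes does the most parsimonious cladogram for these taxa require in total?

Character polarity is set by the outgroup: the derived state is whichever differs from the outgroup's state, so for Character 1 the derived state is 'absent', and for the remaining characters it is 'present'.
Only Beta and Delta show the derived state 'absent' for Character 1, supporting them as a clade.
All ingroup taxa share the derived state 'present' for Character 2; it defines the ingroup but does not resolve relationships within it.
Character 3: derived state 'present' in Theta only — an autapomorphy, so it tells us nothing about relationships among taxa.
Character 4: derived state 'present' in Theta only — an autapomorphy, so it tells us nothing about relationships among taxa.
Character 5: derived state 'present' in Beta, Delta, and Theta only — synapomorphy for {Beta, Delta, Theta}.
Most parsimonious ingroup topology: ((Theta,(Beta,Delta)),Alpha).
Changes per character on this tree: Character 1: 1; Character 2: 1; Character 3: 1; Character 4: 1; Character 5: 1.
Total = 5.

5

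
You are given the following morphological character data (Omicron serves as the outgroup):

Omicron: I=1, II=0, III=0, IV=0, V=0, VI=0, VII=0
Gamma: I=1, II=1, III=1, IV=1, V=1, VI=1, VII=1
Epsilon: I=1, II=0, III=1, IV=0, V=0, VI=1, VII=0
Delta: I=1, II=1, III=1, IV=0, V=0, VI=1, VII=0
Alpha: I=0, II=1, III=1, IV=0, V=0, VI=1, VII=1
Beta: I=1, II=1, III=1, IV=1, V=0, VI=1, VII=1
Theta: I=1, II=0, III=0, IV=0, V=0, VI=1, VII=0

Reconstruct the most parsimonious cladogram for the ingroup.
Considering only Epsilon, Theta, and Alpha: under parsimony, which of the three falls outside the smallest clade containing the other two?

Theta

Character polarity is set by the outgroup: the derived state is whichever differs from the outgroup's state, so for I the derived state is '0', and for the remaining characters it is '1'.
I (derived state '0') is unique to Alpha (autapomorphy; uninformative for grouping).
II: derived state '1' in Alpha, Beta, Delta, and Gamma only — synapomorphy for {Alpha, Beta, Delta, Gamma}.
Only Alpha, Beta, Delta, Epsilon, and Gamma show the derived state '1' for III, supporting them as a clade.
Only Beta and Gamma show the derived state '1' for IV, supporting them as a clade.
V (derived state '1') is unique to Gamma (autapomorphy; uninformative for grouping).
All ingroup taxa share the derived state '1' for VI; it defines the ingroup but does not resolve relationships within it.
Only Alpha, Beta, and Gamma show the derived state '1' for VII, supporting them as a clade.
Most parsimonious ingroup topology: (((((Gamma,Beta),Alpha),Delta),Epsilon),Theta).
Alpha and Epsilon share a more recent common ancestor with each other than either does with Theta, so Theta is the least closely related of the three.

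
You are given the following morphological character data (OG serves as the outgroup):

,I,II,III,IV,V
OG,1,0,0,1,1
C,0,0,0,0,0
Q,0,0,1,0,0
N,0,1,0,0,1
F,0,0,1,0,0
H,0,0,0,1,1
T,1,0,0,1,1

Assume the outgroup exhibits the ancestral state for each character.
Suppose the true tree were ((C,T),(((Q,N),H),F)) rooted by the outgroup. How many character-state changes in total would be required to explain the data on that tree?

11

Map each character onto ((C,T),(((Q,N),H),F)) (rooted by OG) and count the minimum state changes it requires (Fitch parsimony):
I: 2; II: 1; III: 2; IV: 3; V: 3.
Total tree length = 11.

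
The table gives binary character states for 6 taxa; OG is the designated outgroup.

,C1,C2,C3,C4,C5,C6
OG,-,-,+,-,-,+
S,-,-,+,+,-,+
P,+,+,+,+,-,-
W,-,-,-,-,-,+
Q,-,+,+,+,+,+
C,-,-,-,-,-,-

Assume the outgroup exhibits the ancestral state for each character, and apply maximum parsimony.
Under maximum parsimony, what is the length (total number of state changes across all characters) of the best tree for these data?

7

Character polarity is set by the outgroup: the derived state is whichever differs from the outgroup's state, so for C3, C6 the derived state is '-', and for the remaining characters it is '+'.
C1 (derived state '+') is unique to P (autapomorphy; uninformative for grouping).
Only P and Q show the derived state '+' for C2, supporting them as a clade.
Only C and W show the derived state '-' for C3, supporting them as a clade.
C4 (derived state '+') is shared by P, Q, and S — a synapomorphy uniting that clade.
C5: derived state '+' in Q only — an autapomorphy, so it tells us nothing about relationships among taxa.
C6 (state '-') occurs in C and P but conflicts with the nesting implied by the other characters — most parsimoniously interpreted as homoplasy.
Most parsimonious ingroup topology: ((S,(P,Q)),(W,C)).
Changes per character on this tree: C1: 1; C2: 1; C3: 1; C4: 1; C5: 1; C6: 2.
Total = 7.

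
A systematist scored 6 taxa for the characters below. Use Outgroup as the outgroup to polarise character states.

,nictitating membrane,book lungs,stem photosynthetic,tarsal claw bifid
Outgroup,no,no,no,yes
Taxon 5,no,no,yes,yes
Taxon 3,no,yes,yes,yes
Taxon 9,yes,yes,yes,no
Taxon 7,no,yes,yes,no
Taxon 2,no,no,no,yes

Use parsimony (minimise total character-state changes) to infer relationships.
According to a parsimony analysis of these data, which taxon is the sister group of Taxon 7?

Taxon 9

Character polarity is set by the outgroup: the derived state is whichever differs from the outgroup's state, so for tarsal claw bifid the derived state is 'no', and for the remaining characters it is 'yes'.
nictitating membrane: derived state 'yes' in Taxon 9 only — an autapomorphy, so it tells us nothing about relationships among taxa.
Only Taxon 3, Taxon 7, and Taxon 9 show the derived state 'yes' for book lungs, supporting them as a clade.
stem photosynthetic (derived state 'yes') is shared by Taxon 3, Taxon 5, Taxon 7, and Taxon 9 — a synapomorphy uniting that clade.
Only Taxon 7 and Taxon 9 show the derived state 'no' for tarsal claw bifid, supporting them as a clade.
Most parsimonious ingroup topology: ((Taxon 5,(Taxon 3,(Taxon 9,Taxon 7))),Taxon 2).
Taxon 7 and Taxon 9 form a cherry on this tree, so they are sister taxa.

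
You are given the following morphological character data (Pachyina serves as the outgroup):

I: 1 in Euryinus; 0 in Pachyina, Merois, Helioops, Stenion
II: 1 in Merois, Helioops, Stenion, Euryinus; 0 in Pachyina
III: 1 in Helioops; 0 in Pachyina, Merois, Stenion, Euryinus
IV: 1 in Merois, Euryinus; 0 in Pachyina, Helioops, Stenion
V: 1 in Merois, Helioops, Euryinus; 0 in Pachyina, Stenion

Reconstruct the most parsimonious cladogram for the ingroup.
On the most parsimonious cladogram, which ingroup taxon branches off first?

Stenion

The outgroup has state '0' for every character, so '1' is the derived state throughout.
I (derived state '1') is unique to Euryinus (autapomorphy; uninformative for grouping).
II (derived state '1') is shared by all ingroup taxa — unites the whole ingroup.
III: derived state '1' in Helioops only — an autapomorphy, so it tells us nothing about relationships among taxa.
IV: derived state '1' in Euryinus and Merois only — synapomorphy for {Euryinus, Merois}.
V (derived state '1') is shared by Euryinus, Helioops, and Merois — a synapomorphy uniting that clade.
Most parsimonious ingroup topology: (((Merois,Euryinus),Helioops),Stenion).
Stenion is sister to the clade containing all other ingroup taxa, so it is the earliest-diverging (most basal) ingroup lineage.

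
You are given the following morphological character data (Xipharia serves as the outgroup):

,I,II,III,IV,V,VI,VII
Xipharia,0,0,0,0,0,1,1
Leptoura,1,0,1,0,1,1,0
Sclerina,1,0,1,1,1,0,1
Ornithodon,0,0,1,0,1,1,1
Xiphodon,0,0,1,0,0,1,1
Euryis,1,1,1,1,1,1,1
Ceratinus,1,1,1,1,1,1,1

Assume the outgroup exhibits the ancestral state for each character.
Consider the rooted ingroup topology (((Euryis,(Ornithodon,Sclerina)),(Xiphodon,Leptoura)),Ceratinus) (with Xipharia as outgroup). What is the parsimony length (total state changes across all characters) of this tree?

Map each character onto (((Euryis,(Ornithodon,Sclerina)),(Xiphodon,Leptoura)),Ceratinus) (rooted by Xipharia) and count the minimum state changes it requires (Fitch parsimony):
I: 3; II: 2; III: 1; IV: 3; V: 2; VI: 1; VII: 1.
Total tree length = 13.

13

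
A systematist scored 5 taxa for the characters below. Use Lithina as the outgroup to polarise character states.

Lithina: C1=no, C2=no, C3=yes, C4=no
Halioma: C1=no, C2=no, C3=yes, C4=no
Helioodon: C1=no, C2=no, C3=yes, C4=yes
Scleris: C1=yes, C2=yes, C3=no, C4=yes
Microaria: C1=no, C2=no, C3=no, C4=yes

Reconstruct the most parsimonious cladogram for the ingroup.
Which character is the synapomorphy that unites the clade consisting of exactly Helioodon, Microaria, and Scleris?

Character polarity is set by the outgroup: the derived state is whichever differs from the outgroup's state, so for C3 the derived state is 'no', and for the remaining characters it is 'yes'.
C1 (derived state 'yes') is unique to Scleris (autapomorphy; uninformative for grouping).
C2 (derived state 'yes') is unique to Scleris (autapomorphy; uninformative for grouping).
Only Microaria and Scleris show the derived state 'no' for C3, supporting them as a clade.
C4 (derived state 'yes') is shared by Helioodon, Microaria, and Scleris — a synapomorphy uniting that clade.
Most parsimonious ingroup topology: (Halioma,(Helioodon,(Scleris,Microaria))).
The clade {Helioodon, Microaria, Scleris} is supported by C4: its derived state 'yes' occurs in exactly those taxa and in no other taxon (including the outgroup).

C4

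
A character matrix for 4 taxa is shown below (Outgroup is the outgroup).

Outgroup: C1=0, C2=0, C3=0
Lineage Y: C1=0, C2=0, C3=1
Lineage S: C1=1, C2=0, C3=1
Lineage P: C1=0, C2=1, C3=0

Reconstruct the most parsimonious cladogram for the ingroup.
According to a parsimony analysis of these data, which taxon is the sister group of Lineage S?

Lineage Y

The outgroup has state '0' for every character, so '1' is the derived state throughout.
C1: derived state '1' in Lineage S only — an autapomorphy, so it tells us nothing about relationships among taxa.
C2 (derived state '1') is unique to Lineage P (autapomorphy; uninformative for grouping).
C3 (derived state '1') is shared by Lineage S and Lineage Y — a synapomorphy uniting that clade.
Most parsimonious ingroup topology: ((Lineage Y,Lineage S),Lineage P).
Lineage S and Lineage Y form a cherry on this tree, so they are sister taxa.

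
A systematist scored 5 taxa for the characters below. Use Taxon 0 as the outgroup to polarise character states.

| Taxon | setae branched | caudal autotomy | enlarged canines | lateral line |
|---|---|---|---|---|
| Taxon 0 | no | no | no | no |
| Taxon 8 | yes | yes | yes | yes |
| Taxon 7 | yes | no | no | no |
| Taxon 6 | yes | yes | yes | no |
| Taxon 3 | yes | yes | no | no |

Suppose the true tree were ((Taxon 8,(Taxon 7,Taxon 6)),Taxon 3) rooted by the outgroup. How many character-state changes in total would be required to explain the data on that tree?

Map each character onto ((Taxon 8,(Taxon 7,Taxon 6)),Taxon 3) (rooted by Taxon 0) and count the minimum state changes it requires (Fitch parsimony):
setae branched: 1; caudal autotomy: 2; enlarged canines: 2; lateral line: 1.
Total tree length = 6.

6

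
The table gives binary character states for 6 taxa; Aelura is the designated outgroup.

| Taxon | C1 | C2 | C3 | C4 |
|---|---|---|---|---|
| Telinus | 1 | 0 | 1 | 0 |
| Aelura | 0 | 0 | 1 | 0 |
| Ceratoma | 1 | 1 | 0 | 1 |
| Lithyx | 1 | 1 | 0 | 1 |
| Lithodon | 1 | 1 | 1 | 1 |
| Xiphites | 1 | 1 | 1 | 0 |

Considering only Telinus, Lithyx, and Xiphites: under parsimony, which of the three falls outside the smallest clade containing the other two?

Character polarity is set by the outgroup: the derived state is whichever differs from the outgroup's state, so for C3 the derived state is '0', and for the remaining characters it is '1'.
All ingroup taxa share the derived state '1' for C1; it defines the ingroup but does not resolve relationships within it.
C2: derived state '1' in Ceratoma, Lithodon, Lithyx, and Xiphites only — synapomorphy for {Ceratoma, Lithodon, Lithyx, Xiphites}.
C3: derived state '0' in Ceratoma and Lithyx only — synapomorphy for {Ceratoma, Lithyx}.
C4 (derived state '1') is shared by Ceratoma, Lithodon, and Lithyx — a synapomorphy uniting that clade.
Most parsimonious ingroup topology: ((((Lithyx,Ceratoma),Lithodon),Xiphites),Telinus).
Xiphites and Lithyx share a more recent common ancestor with each other than either does with Telinus, so Telinus is the least closely related of the three.

Telinus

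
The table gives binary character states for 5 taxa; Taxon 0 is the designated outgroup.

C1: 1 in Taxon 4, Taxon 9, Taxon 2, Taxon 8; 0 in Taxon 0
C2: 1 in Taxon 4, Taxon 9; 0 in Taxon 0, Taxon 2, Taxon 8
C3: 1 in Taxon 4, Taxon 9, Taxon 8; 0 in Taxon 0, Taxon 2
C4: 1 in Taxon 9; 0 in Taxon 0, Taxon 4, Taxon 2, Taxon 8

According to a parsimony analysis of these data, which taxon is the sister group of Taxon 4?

Taxon 9

The outgroup has state '0' for every character, so '1' is the derived state throughout.
All ingroup taxa share the derived state '1' for C1; it defines the ingroup but does not resolve relationships within it.
C2 (derived state '1') is shared by Taxon 4 and Taxon 9 — a synapomorphy uniting that clade.
Only Taxon 4, Taxon 8, and Taxon 9 show the derived state '1' for C3, supporting them as a clade.
C4: derived state '1' in Taxon 9 only — an autapomorphy, so it tells us nothing about relationships among taxa.
Most parsimonious ingroup topology: (((Taxon 4,Taxon 9),Taxon 8),Taxon 2).
Taxon 4 and Taxon 9 form a cherry on this tree, so they are sister taxa.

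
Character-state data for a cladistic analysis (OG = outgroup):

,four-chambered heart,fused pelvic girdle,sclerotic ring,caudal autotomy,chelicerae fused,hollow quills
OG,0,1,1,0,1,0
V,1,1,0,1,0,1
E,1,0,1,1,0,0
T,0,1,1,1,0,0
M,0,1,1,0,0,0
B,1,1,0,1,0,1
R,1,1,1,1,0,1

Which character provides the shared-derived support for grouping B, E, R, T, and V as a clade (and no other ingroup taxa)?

caudal autotomy

Character polarity is set by the outgroup: the derived state is whichever differs from the outgroup's state, so for fused pelvic girdle, sclerotic ring, chelicerae fused the derived state is '0', and for the remaining characters it is '1'.
four-chambered heart (derived state '1') is shared by B, E, R, and V — a synapomorphy uniting that clade.
fused pelvic girdle (derived state '0') is unique to E (autapomorphy; uninformative for grouping).
Only B and V show the derived state '0' for sclerotic ring, supporting them as a clade.
caudal autotomy: derived state '1' in B, E, R, T, and V only — synapomorphy for {B, E, R, T, V}.
chelicerae fused (derived state '0') is shared by all ingroup taxa — unites the whole ingroup.
Only B, R, and V show the derived state '1' for hollow quills, supporting them as a clade.
Most parsimonious ingroup topology: (((((V,B),R),E),T),M).
The clade {B, E, R, T, V} is supported by caudal autotomy: its derived state '1' occurs in exactly those taxa and in no other taxon (including the outgroup).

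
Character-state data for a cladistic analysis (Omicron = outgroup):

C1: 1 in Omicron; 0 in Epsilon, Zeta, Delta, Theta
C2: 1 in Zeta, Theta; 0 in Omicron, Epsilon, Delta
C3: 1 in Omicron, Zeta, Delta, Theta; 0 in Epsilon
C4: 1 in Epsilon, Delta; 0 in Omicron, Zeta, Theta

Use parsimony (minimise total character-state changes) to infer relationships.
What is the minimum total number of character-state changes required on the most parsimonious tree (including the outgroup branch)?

Character polarity is set by the outgroup: the derived state is whichever differs from the outgroup's state, so for C1, C3 the derived state is '0', and for the remaining characters it is '1'.
C1 (derived state '0') is shared by all ingroup taxa — unites the whole ingroup.
Only Theta and Zeta show the derived state '1' for C2, supporting them as a clade.
C3: derived state '0' in Epsilon only — an autapomorphy, so it tells us nothing about relationships among taxa.
C4: derived state '1' in Delta and Epsilon only — synapomorphy for {Delta, Epsilon}.
Most parsimonious ingroup topology: ((Epsilon,Delta),(Zeta,Theta)).
Changes per character on this tree: C1: 1; C2: 1; C3: 1; C4: 1.
Total = 4.

4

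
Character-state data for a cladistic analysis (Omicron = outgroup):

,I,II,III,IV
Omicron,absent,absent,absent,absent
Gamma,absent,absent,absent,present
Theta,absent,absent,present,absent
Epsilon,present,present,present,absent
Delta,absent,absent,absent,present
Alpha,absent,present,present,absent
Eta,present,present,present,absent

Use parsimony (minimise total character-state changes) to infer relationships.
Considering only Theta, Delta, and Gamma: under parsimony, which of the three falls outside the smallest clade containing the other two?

The outgroup has state 'absent' for every character, so 'present' is the derived state throughout.
I (derived state 'present') is shared by Epsilon and Eta — a synapomorphy uniting that clade.
II (derived state 'present') is shared by Alpha, Epsilon, and Eta — a synapomorphy uniting that clade.
III (derived state 'present') is shared by Alpha, Epsilon, Eta, and Theta — a synapomorphy uniting that clade.
IV (derived state 'present') is shared by Delta and Gamma — a synapomorphy uniting that clade.
Most parsimonious ingroup topology: ((Gamma,Delta),(Theta,((Epsilon,Eta),Alpha))).
Delta and Gamma share a more recent common ancestor with each other than either does with Theta, so Theta is the least closely related of the three.

Theta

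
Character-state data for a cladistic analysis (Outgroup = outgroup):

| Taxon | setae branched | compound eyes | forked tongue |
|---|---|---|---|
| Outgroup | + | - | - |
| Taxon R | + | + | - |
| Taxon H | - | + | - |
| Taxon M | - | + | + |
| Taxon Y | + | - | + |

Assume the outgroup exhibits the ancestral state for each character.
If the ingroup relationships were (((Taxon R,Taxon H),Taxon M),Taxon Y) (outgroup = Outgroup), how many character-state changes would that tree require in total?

5

Map each character onto (((Taxon R,Taxon H),Taxon M),Taxon Y) (rooted by Outgroup) and count the minimum state changes it requires (Fitch parsimony):
setae branched: 2; compound eyes: 1; forked tongue: 2.
Total tree length = 5.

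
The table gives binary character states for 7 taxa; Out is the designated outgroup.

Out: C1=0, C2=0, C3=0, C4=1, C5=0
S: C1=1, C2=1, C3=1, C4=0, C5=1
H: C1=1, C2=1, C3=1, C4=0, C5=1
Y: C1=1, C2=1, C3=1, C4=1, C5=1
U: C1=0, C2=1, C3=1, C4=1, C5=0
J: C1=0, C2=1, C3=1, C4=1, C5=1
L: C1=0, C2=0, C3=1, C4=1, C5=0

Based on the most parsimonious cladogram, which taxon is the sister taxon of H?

S

Character polarity is set by the outgroup: the derived state is whichever differs from the outgroup's state, so for C4 the derived state is '0', and for the remaining characters it is '1'.
C1: derived state '1' in H, S, and Y only — synapomorphy for {H, S, Y}.
C2: derived state '1' in H, J, S, U, and Y only — synapomorphy for {H, J, S, U, Y}.
All ingroup taxa share the derived state '1' for C3; it defines the ingroup but does not resolve relationships within it.
C4: derived state '0' in H and S only — synapomorphy for {H, S}.
C5: derived state '1' in H, J, S, and Y only — synapomorphy for {H, J, S, Y}.
Most parsimonious ingroup topology: (((((S,H),Y),J),U),L).
H and S form a cherry on this tree, so they are sister taxa.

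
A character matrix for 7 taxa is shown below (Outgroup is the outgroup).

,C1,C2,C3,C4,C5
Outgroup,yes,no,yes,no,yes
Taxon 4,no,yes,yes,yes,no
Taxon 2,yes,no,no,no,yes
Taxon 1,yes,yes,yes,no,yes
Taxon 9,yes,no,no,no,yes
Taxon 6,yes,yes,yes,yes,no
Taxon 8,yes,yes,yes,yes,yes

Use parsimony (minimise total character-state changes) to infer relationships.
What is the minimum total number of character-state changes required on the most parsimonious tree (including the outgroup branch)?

Character polarity is set by the outgroup: the derived state is whichever differs from the outgroup's state, so for C1, C3, C5 the derived state is 'no', and for the remaining characters it is 'yes'.
C1 (derived state 'no') is unique to Taxon 4 (autapomorphy; uninformative for grouping).
C2: derived state 'yes' in Taxon 1, Taxon 4, Taxon 6, and Taxon 8 only — synapomorphy for {Taxon 1, Taxon 4, Taxon 6, Taxon 8}.
C3 (derived state 'no') is shared by Taxon 2 and Taxon 9 — a synapomorphy uniting that clade.
C4: derived state 'yes' in Taxon 4, Taxon 6, and Taxon 8 only — synapomorphy for {Taxon 4, Taxon 6, Taxon 8}.
C5 (derived state 'no') is shared by Taxon 4 and Taxon 6 — a synapomorphy uniting that clade.
Most parsimonious ingroup topology: ((((Taxon 4,Taxon 6),Taxon 8),Taxon 1),(Taxon 2,Taxon 9)).
Changes per character on this tree: C1: 1; C2: 1; C3: 1; C4: 1; C5: 1.
Total = 5.

5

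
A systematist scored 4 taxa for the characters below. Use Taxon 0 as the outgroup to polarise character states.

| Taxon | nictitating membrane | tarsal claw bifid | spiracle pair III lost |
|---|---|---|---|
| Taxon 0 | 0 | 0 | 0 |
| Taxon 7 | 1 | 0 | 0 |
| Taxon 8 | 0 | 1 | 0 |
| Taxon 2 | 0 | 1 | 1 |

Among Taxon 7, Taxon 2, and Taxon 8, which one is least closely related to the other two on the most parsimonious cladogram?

The outgroup has state '0' for every character, so '1' is the derived state throughout.
nictitating membrane: derived state '1' in Taxon 7 only — an autapomorphy, so it tells us nothing about relationships among taxa.
tarsal claw bifid: derived state '1' in Taxon 2 and Taxon 8 only — synapomorphy for {Taxon 2, Taxon 8}.
spiracle pair III lost: derived state '1' in Taxon 2 only — an autapomorphy, so it tells us nothing about relationships among taxa.
Most parsimonious ingroup topology: (Taxon 7,(Taxon 8,Taxon 2)).
Taxon 2 and Taxon 8 share a more recent common ancestor with each other than either does with Taxon 7, so Taxon 7 is the least closely related of the three.

Taxon 7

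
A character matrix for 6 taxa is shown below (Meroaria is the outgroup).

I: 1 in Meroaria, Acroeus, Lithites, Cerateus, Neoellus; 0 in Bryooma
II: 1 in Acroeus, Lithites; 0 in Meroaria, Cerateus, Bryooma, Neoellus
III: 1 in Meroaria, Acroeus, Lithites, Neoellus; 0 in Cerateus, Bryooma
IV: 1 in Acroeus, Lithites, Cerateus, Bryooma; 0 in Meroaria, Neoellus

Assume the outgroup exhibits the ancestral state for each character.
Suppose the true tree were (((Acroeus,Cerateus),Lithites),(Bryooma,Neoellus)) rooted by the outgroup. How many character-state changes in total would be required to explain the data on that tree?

Map each character onto (((Acroeus,Cerateus),Lithites),(Bryooma,Neoellus)) (rooted by Meroaria) and count the minimum state changes it requires (Fitch parsimony):
I: 1; II: 2; III: 2; IV: 2.
Total tree length = 7.

7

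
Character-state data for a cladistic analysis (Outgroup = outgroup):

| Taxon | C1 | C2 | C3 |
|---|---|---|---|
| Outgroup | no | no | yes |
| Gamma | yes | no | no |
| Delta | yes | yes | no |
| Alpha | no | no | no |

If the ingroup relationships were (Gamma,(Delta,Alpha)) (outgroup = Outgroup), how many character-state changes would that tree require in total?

Map each character onto (Gamma,(Delta,Alpha)) (rooted by Outgroup) and count the minimum state changes it requires (Fitch parsimony):
C1: 2; C2: 1; C3: 1.
Total tree length = 4.

4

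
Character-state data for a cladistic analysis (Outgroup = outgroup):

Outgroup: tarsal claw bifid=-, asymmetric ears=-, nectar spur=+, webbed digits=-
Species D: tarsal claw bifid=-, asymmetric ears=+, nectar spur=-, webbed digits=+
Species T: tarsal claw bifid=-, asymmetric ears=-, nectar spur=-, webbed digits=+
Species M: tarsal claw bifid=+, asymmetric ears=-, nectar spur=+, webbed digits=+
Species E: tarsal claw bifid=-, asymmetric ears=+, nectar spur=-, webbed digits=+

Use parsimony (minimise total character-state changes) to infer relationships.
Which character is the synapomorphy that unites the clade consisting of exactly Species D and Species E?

asymmetric ears

Character polarity is set by the outgroup: the derived state is whichever differs from the outgroup's state, so for nectar spur the derived state is '-', and for the remaining characters it is '+'.
tarsal claw bifid (derived state '+') is unique to Species M (autapomorphy; uninformative for grouping).
Only Species D and Species E show the derived state '+' for asymmetric ears, supporting them as a clade.
nectar spur (derived state '-') is shared by Species D, Species E, and Species T — a synapomorphy uniting that clade.
webbed digits (derived state '+') is shared by all ingroup taxa — unites the whole ingroup.
Most parsimonious ingroup topology: (((Species D,Species E),Species T),Species M).
The clade {Species D, Species E} is supported by asymmetric ears: its derived state '+' occurs in exactly those taxa and in no other taxon (including the outgroup).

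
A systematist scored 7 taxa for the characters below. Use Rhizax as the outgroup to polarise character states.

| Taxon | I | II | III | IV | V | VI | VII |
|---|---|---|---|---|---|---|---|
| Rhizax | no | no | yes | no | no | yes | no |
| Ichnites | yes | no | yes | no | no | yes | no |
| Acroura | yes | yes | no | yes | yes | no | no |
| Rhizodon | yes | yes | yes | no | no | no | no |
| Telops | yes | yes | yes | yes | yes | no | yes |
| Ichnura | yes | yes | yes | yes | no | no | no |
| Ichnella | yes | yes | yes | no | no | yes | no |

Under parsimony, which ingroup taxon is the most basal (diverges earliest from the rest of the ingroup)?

Character polarity is set by the outgroup: the derived state is whichever differs from the outgroup's state, so for III, VI the derived state is 'no', and for the remaining characters it is 'yes'.
All ingroup taxa share the derived state 'yes' for I; it defines the ingroup but does not resolve relationships within it.
II (derived state 'yes') is shared by Acroura, Ichnella, Ichnura, Rhizodon, and Telops — a synapomorphy uniting that clade.
III (derived state 'no') is unique to Acroura (autapomorphy; uninformative for grouping).
IV: derived state 'yes' in Acroura, Ichnura, and Telops only — synapomorphy for {Acroura, Ichnura, Telops}.
Only Acroura and Telops show the derived state 'yes' for V, supporting them as a clade.
VI (derived state 'no') is shared by Acroura, Ichnura, Rhizodon, and Telops — a synapomorphy uniting that clade.
VII: derived state 'yes' in Telops only — an autapomorphy, so it tells us nothing about relationships among taxa.
Most parsimonious ingroup topology: (Ichnites,((((Acroura,Telops),Ichnura),Rhizodon),Ichnella)).
Ichnites is sister to the clade containing all other ingroup taxa, so it is the earliest-diverging (most basal) ingroup lineage.

Ichnites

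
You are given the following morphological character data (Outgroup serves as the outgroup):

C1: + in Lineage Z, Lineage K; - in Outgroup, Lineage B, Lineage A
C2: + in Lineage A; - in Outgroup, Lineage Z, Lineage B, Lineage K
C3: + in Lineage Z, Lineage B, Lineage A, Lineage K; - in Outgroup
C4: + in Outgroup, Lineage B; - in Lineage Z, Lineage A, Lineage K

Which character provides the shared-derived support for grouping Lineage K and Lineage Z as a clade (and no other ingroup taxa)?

C1

Character polarity is set by the outgroup: the derived state is whichever differs from the outgroup's state, so for C4 the derived state is '-', and for the remaining characters it is '+'.
Only Lineage K and Lineage Z show the derived state '+' for C1, supporting them as a clade.
C2: derived state '+' in Lineage A only — an autapomorphy, so it tells us nothing about relationships among taxa.
C3 (derived state '+') is shared by all ingroup taxa — unites the whole ingroup.
Only Lineage A, Lineage K, and Lineage Z show the derived state '-' for C4, supporting them as a clade.
Most parsimonious ingroup topology: (((Lineage Z,Lineage K),Lineage A),Lineage B).
The clade {Lineage K, Lineage Z} is supported by C1: its derived state '+' occurs in exactly those taxa and in no other taxon (including the outgroup).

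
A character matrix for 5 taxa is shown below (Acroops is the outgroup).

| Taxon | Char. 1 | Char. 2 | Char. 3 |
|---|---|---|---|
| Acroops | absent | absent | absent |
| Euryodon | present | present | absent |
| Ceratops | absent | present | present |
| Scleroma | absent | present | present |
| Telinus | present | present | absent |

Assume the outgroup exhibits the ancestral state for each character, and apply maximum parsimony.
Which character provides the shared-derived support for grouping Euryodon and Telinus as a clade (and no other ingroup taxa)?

The outgroup has state 'absent' for every character, so 'present' is the derived state throughout.
Only Euryodon and Telinus show the derived state 'present' for Char. 1, supporting them as a clade.
All ingroup taxa share the derived state 'present' for Char. 2; it defines the ingroup but does not resolve relationships within it.
Only Ceratops and Scleroma show the derived state 'present' for Char. 3, supporting them as a clade.
Most parsimonious ingroup topology: ((Euryodon,Telinus),(Ceratops,Scleroma)).
The clade {Euryodon, Telinus} is supported by Char. 1: its derived state 'present' occurs in exactly those taxa and in no other taxon (including the outgroup).

Char. 1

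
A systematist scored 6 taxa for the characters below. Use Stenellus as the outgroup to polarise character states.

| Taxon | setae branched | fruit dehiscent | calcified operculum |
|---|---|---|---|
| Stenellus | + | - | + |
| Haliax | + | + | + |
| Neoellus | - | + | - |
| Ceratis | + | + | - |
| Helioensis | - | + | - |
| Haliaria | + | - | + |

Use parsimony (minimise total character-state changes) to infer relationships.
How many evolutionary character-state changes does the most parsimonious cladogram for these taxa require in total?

3

Character polarity is set by the outgroup: the derived state is whichever differs from the outgroup's state, so for setae branched, calcified operculum the derived state is '-', and for the remaining characters it is '+'.
Only Helioensis and Neoellus show the derived state '-' for setae branched, supporting them as a clade.
Only Ceratis, Haliax, Helioensis, and Neoellus show the derived state '+' for fruit dehiscent, supporting them as a clade.
Only Ceratis, Helioensis, and Neoellus show the derived state '-' for calcified operculum, supporting them as a clade.
Most parsimonious ingroup topology: ((Haliax,((Neoellus,Helioensis),Ceratis)),Haliaria).
Changes per character on this tree: setae branched: 1; fruit dehiscent: 1; calcified operculum: 1.
Total = 3.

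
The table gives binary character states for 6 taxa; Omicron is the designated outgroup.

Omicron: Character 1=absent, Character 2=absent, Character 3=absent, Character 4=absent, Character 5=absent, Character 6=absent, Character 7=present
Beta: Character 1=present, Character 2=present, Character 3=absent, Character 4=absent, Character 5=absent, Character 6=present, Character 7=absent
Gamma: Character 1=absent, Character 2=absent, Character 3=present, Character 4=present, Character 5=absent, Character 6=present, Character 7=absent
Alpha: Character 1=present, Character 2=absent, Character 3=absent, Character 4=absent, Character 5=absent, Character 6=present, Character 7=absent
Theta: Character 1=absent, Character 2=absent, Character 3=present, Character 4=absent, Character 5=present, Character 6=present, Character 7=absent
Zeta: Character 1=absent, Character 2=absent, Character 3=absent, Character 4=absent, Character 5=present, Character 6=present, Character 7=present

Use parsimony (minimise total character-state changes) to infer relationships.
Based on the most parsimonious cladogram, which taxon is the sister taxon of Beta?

Alpha

Character polarity is set by the outgroup: the derived state is whichever differs from the outgroup's state, so for Character 7 the derived state is 'absent', and for the remaining characters it is 'present'.
Character 1 (derived state 'present') is shared by Alpha and Beta — a synapomorphy uniting that clade.
Character 2: derived state 'present' in Beta only — an autapomorphy, so it tells us nothing about relationships among taxa.
Character 3: derived state 'present' in Gamma and Theta only — synapomorphy for {Gamma, Theta}.
Character 4 (derived state 'present') is unique to Gamma (autapomorphy; uninformative for grouping).
Character 5 (state 'present') occurs in Theta and Zeta but conflicts with the nesting implied by the other characters — most parsimoniously interpreted as homoplasy.
Character 6 (derived state 'present') is shared by all ingroup taxa — unites the whole ingroup.
Character 7 (derived state 'absent') is shared by Alpha, Beta, Gamma, and Theta — a synapomorphy uniting that clade.
Most parsimonious ingroup topology: (((Beta,Alpha),(Gamma,Theta)),Zeta).
Beta and Alpha form a cherry on this tree, so they are sister taxa.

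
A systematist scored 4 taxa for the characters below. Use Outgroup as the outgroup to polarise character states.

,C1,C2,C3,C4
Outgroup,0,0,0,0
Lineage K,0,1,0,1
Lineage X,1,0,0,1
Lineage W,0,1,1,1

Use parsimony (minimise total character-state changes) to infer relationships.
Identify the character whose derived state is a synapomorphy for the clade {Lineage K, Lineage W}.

The outgroup has state '0' for every character, so '1' is the derived state throughout.
C1: derived state '1' in Lineage X only — an autapomorphy, so it tells us nothing about relationships among taxa.
Only Lineage K and Lineage W show the derived state '1' for C2, supporting them as a clade.
C3 (derived state '1') is unique to Lineage W (autapomorphy; uninformative for grouping).
C4 (derived state '1') is shared by all ingroup taxa — unites the whole ingroup.
Most parsimonious ingroup topology: ((Lineage K,Lineage W),Lineage X).
The clade {Lineage K, Lineage W} is supported by C2: its derived state '1' occurs in exactly those taxa and in no other taxon (including the outgroup).

C2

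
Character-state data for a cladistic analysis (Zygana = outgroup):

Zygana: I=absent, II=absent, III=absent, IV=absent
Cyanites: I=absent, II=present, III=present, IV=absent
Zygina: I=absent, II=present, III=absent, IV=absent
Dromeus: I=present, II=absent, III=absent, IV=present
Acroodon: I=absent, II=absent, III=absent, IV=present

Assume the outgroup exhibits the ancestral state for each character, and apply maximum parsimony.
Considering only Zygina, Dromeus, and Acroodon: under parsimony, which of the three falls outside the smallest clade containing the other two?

The outgroup has state 'absent' for every character, so 'present' is the derived state throughout.
I (derived state 'present') is unique to Dromeus (autapomorphy; uninformative for grouping).
II (derived state 'present') is shared by Cyanites and Zygina — a synapomorphy uniting that clade.
III: derived state 'present' in Cyanites only — an autapomorphy, so it tells us nothing about relationships among taxa.
IV (derived state 'present') is shared by Acroodon and Dromeus — a synapomorphy uniting that clade.
Most parsimonious ingroup topology: ((Cyanites,Zygina),(Dromeus,Acroodon)).
Dromeus and Acroodon share a more recent common ancestor with each other than either does with Zygina, so Zygina is the least closely related of the three.

Zygina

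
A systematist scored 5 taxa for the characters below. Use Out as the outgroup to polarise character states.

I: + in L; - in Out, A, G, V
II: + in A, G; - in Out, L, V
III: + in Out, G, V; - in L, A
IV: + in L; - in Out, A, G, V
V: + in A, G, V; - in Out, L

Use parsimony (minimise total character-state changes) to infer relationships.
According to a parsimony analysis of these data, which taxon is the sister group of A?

G

Character polarity is set by the outgroup: the derived state is whichever differs from the outgroup's state, so for III the derived state is '-', and for the remaining characters it is '+'.
I: derived state '+' in L only — an autapomorphy, so it tells us nothing about relationships among taxa.
Only A and G show the derived state '+' for II, supporting them as a clade.
III groups A and L, which is incompatible with the clades supported by the remaining characters; treating it as convergent (homoplasy) costs fewer steps than any alternative tree.
IV (derived state '+') is unique to L (autapomorphy; uninformative for grouping).
V (derived state '+') is shared by A, G, and V — a synapomorphy uniting that clade.
Most parsimonious ingroup topology: (L,((A,G),V)).
A and G form a cherry on this tree, so they are sister taxa.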